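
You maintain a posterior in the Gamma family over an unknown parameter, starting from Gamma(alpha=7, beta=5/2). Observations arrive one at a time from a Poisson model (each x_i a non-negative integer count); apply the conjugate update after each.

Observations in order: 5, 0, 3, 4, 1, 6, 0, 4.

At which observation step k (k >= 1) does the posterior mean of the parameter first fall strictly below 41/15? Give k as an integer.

obs 1: x=5 → posterior Gamma(12, 7/2)
obs 2: x=0 → posterior Gamma(12, 9/2)
obs 3: x=3 → posterior Gamma(15, 11/2)
obs 4: x=4 → posterior Gamma(19, 13/2)
obs 5: x=1 → posterior Gamma(20, 15/2)
obs 6: x=6 → posterior Gamma(26, 17/2)
obs 7: x=0 → posterior Gamma(26, 19/2)
obs 8: x=4 → posterior Gamma(30, 21/2)

k = 2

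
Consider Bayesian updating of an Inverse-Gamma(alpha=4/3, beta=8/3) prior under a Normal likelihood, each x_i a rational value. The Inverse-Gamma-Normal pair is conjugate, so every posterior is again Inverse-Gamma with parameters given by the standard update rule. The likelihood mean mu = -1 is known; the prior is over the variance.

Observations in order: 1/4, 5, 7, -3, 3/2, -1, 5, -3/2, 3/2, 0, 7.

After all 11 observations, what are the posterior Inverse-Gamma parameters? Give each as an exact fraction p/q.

obs 1: x=1/4 → posterior Inverse-Gamma(11/6, 331/96)
obs 2: x=5 → posterior Inverse-Gamma(7/3, 2059/96)
obs 3: x=7 → posterior Inverse-Gamma(17/6, 5131/96)
obs 4: x=-3 → posterior Inverse-Gamma(10/3, 5323/96)
obs 5: x=3/2 → posterior Inverse-Gamma(23/6, 5623/96)
obs 6: x=-1 → posterior Inverse-Gamma(13/3, 5623/96)
obs 7: x=5 → posterior Inverse-Gamma(29/6, 7351/96)
obs 8: x=-3/2 → posterior Inverse-Gamma(16/3, 7363/96)
obs 9: x=3/2 → posterior Inverse-Gamma(35/6, 7663/96)
obs 10: x=0 → posterior Inverse-Gamma(19/3, 7711/96)
obs 11: x=7 → posterior Inverse-Gamma(41/6, 10783/96)

alpha=41/6, beta=10783/96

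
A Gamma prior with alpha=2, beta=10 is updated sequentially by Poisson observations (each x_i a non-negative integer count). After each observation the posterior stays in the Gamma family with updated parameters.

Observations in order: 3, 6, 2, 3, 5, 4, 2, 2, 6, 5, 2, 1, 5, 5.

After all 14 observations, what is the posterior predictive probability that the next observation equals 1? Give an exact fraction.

obs 1: x=3 → posterior Gamma(5, 11)
obs 2: x=6 → posterior Gamma(11, 12)
obs 3: x=2 → posterior Gamma(13, 13)
obs 4: x=3 → posterior Gamma(16, 14)
obs 5: x=5 → posterior Gamma(21, 15)
obs 6: x=4 → posterior Gamma(25, 16)
obs 7: x=2 → posterior Gamma(27, 17)
obs 8: x=2 → posterior Gamma(29, 18)
obs 9: x=6 → posterior Gamma(35, 19)
obs 10: x=5 → posterior Gamma(40, 20)
obs 11: x=2 → posterior Gamma(42, 21)
obs 12: x=1 → posterior Gamma(43, 22)
obs 13: x=5 → posterior Gamma(48, 23)
obs 14: x=5 → posterior Gamma(53, 24)

750709099922689210116963641274397199709128764842815868590350547739236892672/3081487911019577364889564708135883709660962637144621112383902072906494140625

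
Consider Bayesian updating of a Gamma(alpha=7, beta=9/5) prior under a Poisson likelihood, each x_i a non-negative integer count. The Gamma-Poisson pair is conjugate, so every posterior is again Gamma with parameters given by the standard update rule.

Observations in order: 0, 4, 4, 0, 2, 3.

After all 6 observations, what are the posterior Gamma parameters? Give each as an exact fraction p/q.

obs 1: x=0 → posterior Gamma(7, 14/5)
obs 2: x=4 → posterior Gamma(11, 19/5)
obs 3: x=4 → posterior Gamma(15, 24/5)
obs 4: x=0 → posterior Gamma(15, 29/5)
obs 5: x=2 → posterior Gamma(17, 34/5)
obs 6: x=3 → posterior Gamma(20, 39/5)

alpha=20, beta=39/5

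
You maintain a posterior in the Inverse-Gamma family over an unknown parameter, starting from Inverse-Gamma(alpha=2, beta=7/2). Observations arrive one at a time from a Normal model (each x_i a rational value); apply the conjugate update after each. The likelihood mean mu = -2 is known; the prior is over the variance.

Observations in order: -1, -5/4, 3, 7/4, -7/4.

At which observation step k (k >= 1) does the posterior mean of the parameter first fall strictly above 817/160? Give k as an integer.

obs 1: x=-1 → posterior Inverse-Gamma(5/2, 4)
obs 2: x=-5/4 → posterior Inverse-Gamma(3, 137/32)
obs 3: x=3 → posterior Inverse-Gamma(7/2, 537/32)
obs 4: x=7/4 → posterior Inverse-Gamma(4, 381/16)
obs 5: x=-7/4 → posterior Inverse-Gamma(9/2, 763/32)

k = 3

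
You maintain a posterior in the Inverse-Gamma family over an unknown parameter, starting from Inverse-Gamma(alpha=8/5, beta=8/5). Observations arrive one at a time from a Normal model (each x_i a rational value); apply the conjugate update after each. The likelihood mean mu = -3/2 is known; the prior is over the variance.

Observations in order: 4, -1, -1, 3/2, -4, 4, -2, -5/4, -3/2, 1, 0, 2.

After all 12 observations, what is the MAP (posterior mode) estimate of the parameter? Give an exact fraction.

obs 1: x=4 → posterior Inverse-Gamma(21/10, 669/40)
obs 2: x=-1 → posterior Inverse-Gamma(13/5, 337/20)
obs 3: x=-1 → posterior Inverse-Gamma(31/10, 679/40)
obs 4: x=3/2 → posterior Inverse-Gamma(18/5, 859/40)
obs 5: x=-4 → posterior Inverse-Gamma(41/10, 123/5)
obs 6: x=4 → posterior Inverse-Gamma(23/5, 1589/40)
obs 7: x=-2 → posterior Inverse-Gamma(51/10, 797/20)
obs 8: x=-5/4 → posterior Inverse-Gamma(28/5, 6381/160)
obs 9: x=-3/2 → posterior Inverse-Gamma(61/10, 6381/160)
obs 10: x=1 → posterior Inverse-Gamma(33/5, 6881/160)
obs 11: x=0 → posterior Inverse-Gamma(71/10, 7061/160)
obs 12: x=2 → posterior Inverse-Gamma(38/5, 8041/160)

187/32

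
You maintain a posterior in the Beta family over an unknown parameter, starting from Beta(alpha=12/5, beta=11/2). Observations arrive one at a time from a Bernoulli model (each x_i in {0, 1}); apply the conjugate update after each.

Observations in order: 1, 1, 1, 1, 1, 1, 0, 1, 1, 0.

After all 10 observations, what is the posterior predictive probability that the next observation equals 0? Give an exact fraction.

obs 1: x=1 → posterior Beta(17/5, 11/2)
obs 2: x=1 → posterior Beta(22/5, 11/2)
obs 3: x=1 → posterior Beta(27/5, 11/2)
obs 4: x=1 → posterior Beta(32/5, 11/2)
obs 5: x=1 → posterior Beta(37/5, 11/2)
obs 6: x=1 → posterior Beta(42/5, 11/2)
obs 7: x=0 → posterior Beta(42/5, 13/2)
obs 8: x=1 → posterior Beta(47/5, 13/2)
obs 9: x=1 → posterior Beta(52/5, 13/2)
obs 10: x=0 → posterior Beta(52/5, 15/2)

75/179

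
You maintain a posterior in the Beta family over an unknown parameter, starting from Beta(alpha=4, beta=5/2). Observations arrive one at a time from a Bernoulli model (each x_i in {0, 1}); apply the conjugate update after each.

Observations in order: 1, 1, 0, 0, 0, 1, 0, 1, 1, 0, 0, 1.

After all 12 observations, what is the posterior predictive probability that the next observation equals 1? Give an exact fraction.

obs 1: x=1 → posterior Beta(5, 5/2)
obs 2: x=1 → posterior Beta(6, 5/2)
obs 3: x=0 → posterior Beta(6, 7/2)
obs 4: x=0 → posterior Beta(6, 9/2)
obs 5: x=0 → posterior Beta(6, 11/2)
obs 6: x=1 → posterior Beta(7, 11/2)
obs 7: x=0 → posterior Beta(7, 13/2)
obs 8: x=1 → posterior Beta(8, 13/2)
obs 9: x=1 → posterior Beta(9, 13/2)
obs 10: x=0 → posterior Beta(9, 15/2)
obs 11: x=0 → posterior Beta(9, 17/2)
obs 12: x=1 → posterior Beta(10, 17/2)

20/37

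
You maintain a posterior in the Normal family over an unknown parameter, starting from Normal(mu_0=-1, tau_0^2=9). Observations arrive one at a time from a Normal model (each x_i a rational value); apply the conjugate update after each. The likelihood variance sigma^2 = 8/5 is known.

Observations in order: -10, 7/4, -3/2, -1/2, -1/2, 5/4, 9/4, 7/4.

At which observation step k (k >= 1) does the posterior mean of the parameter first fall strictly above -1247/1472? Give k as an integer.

obs 1: x=-10 → posterior Normal(-458/53, 72/53)
obs 2: x=7/4 → posterior Normal(-1517/392, 36/49)
obs 3: x=-3/2 → posterior Normal(-1787/572, 72/143)
obs 4: x=-1/2 → posterior Normal(-1877/752, 18/47)
obs 5: x=-1/2 → posterior Normal(-1967/932, 72/233)
obs 6: x=5/4 → posterior Normal(-871/556, 36/139)
obs 7: x=9/4 → posterior Normal(-1337/1292, 72/323)
obs 8: x=7/4 → posterior Normal(-511/736, 9/46)

k = 8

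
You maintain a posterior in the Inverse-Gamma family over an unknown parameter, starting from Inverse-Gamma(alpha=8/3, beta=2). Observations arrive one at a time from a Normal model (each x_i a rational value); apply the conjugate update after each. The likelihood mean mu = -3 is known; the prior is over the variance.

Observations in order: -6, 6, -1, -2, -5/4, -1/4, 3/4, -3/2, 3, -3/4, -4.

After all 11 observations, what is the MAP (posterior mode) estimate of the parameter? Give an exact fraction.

504/55

obs 1: x=-6 → posterior Inverse-Gamma(19/6, 13/2)
obs 2: x=6 → posterior Inverse-Gamma(11/3, 47)
obs 3: x=-1 → posterior Inverse-Gamma(25/6, 49)
obs 4: x=-2 → posterior Inverse-Gamma(14/3, 99/2)
obs 5: x=-5/4 → posterior Inverse-Gamma(31/6, 1633/32)
obs 6: x=-1/4 → posterior Inverse-Gamma(17/3, 877/16)
obs 7: x=3/4 → posterior Inverse-Gamma(37/6, 1979/32)
obs 8: x=-3/2 → posterior Inverse-Gamma(20/3, 2015/32)
obs 9: x=3 → posterior Inverse-Gamma(43/6, 2591/32)
obs 10: x=-3/4 → posterior Inverse-Gamma(23/3, 167/2)
obs 11: x=-4 → posterior Inverse-Gamma(49/6, 84)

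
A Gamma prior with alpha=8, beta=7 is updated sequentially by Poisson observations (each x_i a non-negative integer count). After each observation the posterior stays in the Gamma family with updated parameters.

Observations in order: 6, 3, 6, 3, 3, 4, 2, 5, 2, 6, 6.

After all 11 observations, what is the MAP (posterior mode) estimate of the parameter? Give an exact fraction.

obs 1: x=6 → posterior Gamma(14, 8)
obs 2: x=3 → posterior Gamma(17, 9)
obs 3: x=6 → posterior Gamma(23, 10)
obs 4: x=3 → posterior Gamma(26, 11)
obs 5: x=3 → posterior Gamma(29, 12)
obs 6: x=4 → posterior Gamma(33, 13)
obs 7: x=2 → posterior Gamma(35, 14)
obs 8: x=5 → posterior Gamma(40, 15)
obs 9: x=2 → posterior Gamma(42, 16)
obs 10: x=6 → posterior Gamma(48, 17)
obs 11: x=6 → posterior Gamma(54, 18)

53/18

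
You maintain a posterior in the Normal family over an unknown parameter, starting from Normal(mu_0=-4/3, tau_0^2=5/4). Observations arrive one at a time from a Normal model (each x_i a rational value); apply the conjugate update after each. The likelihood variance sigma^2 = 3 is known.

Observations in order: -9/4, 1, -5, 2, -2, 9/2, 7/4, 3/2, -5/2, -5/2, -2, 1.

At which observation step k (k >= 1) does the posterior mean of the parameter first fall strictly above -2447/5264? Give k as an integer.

obs 1: x=-9/4 → posterior Normal(-109/68, 15/17)
obs 2: x=1 → posterior Normal(-89/88, 15/22)
obs 3: x=-5 → posterior Normal(-7/4, 5/9)
obs 4: x=2 → posterior Normal(-149/128, 15/32)
obs 5: x=-2 → posterior Normal(-189/148, 15/37)
obs 6: x=9/2 → posterior Normal(-33/56, 5/14)
obs 7: x=7/4 → posterior Normal(-16/47, 15/47)
obs 8: x=3/2 → posterior Normal(-17/104, 15/52)
obs 9: x=-5/2 → posterior Normal(-7/19, 5/19)
obs 10: x=-5/2 → posterior Normal(-67/124, 15/62)
obs 11: x=-2 → posterior Normal(-87/134, 15/67)
obs 12: x=1 → posterior Normal(-77/144, 5/24)

k = 7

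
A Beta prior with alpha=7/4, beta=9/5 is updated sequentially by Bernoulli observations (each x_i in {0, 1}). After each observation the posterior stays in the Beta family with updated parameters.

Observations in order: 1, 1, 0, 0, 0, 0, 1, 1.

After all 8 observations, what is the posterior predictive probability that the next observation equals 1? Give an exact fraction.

115/231

obs 1: x=1 → posterior Beta(11/4, 9/5)
obs 2: x=1 → posterior Beta(15/4, 9/5)
obs 3: x=0 → posterior Beta(15/4, 14/5)
obs 4: x=0 → posterior Beta(15/4, 19/5)
obs 5: x=0 → posterior Beta(15/4, 24/5)
obs 6: x=0 → posterior Beta(15/4, 29/5)
obs 7: x=1 → posterior Beta(19/4, 29/5)
obs 8: x=1 → posterior Beta(23/4, 29/5)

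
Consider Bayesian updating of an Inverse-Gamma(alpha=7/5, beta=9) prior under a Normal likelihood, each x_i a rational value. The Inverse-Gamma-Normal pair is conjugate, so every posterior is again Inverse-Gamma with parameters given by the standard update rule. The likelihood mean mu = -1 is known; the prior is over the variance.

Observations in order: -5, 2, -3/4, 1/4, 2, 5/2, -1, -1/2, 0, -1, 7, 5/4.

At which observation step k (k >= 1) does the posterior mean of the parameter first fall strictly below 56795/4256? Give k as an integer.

k = 3

obs 1: x=-5 → posterior Inverse-Gamma(19/10, 17)
obs 2: x=2 → posterior Inverse-Gamma(12/5, 43/2)
obs 3: x=-3/4 → posterior Inverse-Gamma(29/10, 689/32)
obs 4: x=1/4 → posterior Inverse-Gamma(17/5, 357/16)
obs 5: x=2 → posterior Inverse-Gamma(39/10, 429/16)
obs 6: x=5/2 → posterior Inverse-Gamma(22/5, 527/16)
obs 7: x=-1 → posterior Inverse-Gamma(49/10, 527/16)
obs 8: x=-1/2 → posterior Inverse-Gamma(27/5, 529/16)
obs 9: x=0 → posterior Inverse-Gamma(59/10, 537/16)
obs 10: x=-1 → posterior Inverse-Gamma(32/5, 537/16)
obs 11: x=7 → posterior Inverse-Gamma(69/10, 1049/16)
obs 12: x=5/4 → posterior Inverse-Gamma(37/5, 2179/32)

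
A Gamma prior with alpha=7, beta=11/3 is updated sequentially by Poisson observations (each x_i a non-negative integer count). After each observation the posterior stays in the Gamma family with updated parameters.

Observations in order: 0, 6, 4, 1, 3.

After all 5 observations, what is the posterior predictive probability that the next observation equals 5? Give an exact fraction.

obs 1: x=0 → posterior Gamma(7, 14/3)
obs 2: x=6 → posterior Gamma(13, 17/3)
obs 3: x=4 → posterior Gamma(17, 20/3)
obs 4: x=1 → posterior Gamma(18, 23/3)
obs 5: x=3 → posterior Gamma(21, 26/3)

6689388155970042788410907549855907840/105280501585190501232597819292755591721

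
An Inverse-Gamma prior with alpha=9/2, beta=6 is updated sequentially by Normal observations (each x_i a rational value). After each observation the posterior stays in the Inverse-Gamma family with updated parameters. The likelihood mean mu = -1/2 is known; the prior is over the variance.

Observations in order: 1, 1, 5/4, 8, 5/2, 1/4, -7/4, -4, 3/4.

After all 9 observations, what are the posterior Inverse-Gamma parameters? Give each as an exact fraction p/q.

obs 1: x=1 → posterior Inverse-Gamma(5, 57/8)
obs 2: x=1 → posterior Inverse-Gamma(11/2, 33/4)
obs 3: x=5/4 → posterior Inverse-Gamma(6, 313/32)
obs 4: x=8 → posterior Inverse-Gamma(13/2, 1469/32)
obs 5: x=5/2 → posterior Inverse-Gamma(7, 1613/32)
obs 6: x=1/4 → posterior Inverse-Gamma(15/2, 811/16)
obs 7: x=-7/4 → posterior Inverse-Gamma(8, 1647/32)
obs 8: x=-4 → posterior Inverse-Gamma(17/2, 1843/32)
obs 9: x=3/4 → posterior Inverse-Gamma(9, 467/8)

alpha=9, beta=467/8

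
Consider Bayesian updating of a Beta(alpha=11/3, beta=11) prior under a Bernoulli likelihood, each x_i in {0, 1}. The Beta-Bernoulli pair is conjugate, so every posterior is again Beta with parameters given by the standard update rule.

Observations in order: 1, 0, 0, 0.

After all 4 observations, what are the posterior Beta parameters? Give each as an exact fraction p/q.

obs 1: x=1 → posterior Beta(14/3, 11)
obs 2: x=0 → posterior Beta(14/3, 12)
obs 3: x=0 → posterior Beta(14/3, 13)
obs 4: x=0 → posterior Beta(14/3, 14)

alpha=14/3, beta=14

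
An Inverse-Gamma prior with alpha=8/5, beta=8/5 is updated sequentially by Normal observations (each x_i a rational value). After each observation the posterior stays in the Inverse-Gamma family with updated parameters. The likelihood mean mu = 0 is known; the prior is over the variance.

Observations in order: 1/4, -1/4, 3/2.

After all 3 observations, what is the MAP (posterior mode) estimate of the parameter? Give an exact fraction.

obs 1: x=1/4 → posterior Inverse-Gamma(21/10, 261/160)
obs 2: x=-1/4 → posterior Inverse-Gamma(13/5, 133/80)
obs 3: x=3/2 → posterior Inverse-Gamma(31/10, 223/80)

223/328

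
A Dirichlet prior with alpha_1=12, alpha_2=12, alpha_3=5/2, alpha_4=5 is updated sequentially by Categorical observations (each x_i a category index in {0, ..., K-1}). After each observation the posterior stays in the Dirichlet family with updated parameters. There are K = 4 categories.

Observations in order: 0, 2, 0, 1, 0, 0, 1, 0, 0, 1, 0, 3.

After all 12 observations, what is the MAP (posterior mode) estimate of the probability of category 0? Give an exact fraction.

obs 1: x=0 → posterior Dirichlet(13, 12, 5/2, 5)
obs 2: x=2 → posterior Dirichlet(13, 12, 7/2, 5)
obs 3: x=0 → posterior Dirichlet(14, 12, 7/2, 5)
obs 4: x=1 → posterior Dirichlet(14, 13, 7/2, 5)
obs 5: x=0 → posterior Dirichlet(15, 13, 7/2, 5)
obs 6: x=0 → posterior Dirichlet(16, 13, 7/2, 5)
obs 7: x=1 → posterior Dirichlet(16, 14, 7/2, 5)
obs 8: x=0 → posterior Dirichlet(17, 14, 7/2, 5)
obs 9: x=0 → posterior Dirichlet(18, 14, 7/2, 5)
obs 10: x=1 → posterior Dirichlet(18, 15, 7/2, 5)
obs 11: x=0 → posterior Dirichlet(19, 15, 7/2, 5)
obs 12: x=3 → posterior Dirichlet(19, 15, 7/2, 6)

36/79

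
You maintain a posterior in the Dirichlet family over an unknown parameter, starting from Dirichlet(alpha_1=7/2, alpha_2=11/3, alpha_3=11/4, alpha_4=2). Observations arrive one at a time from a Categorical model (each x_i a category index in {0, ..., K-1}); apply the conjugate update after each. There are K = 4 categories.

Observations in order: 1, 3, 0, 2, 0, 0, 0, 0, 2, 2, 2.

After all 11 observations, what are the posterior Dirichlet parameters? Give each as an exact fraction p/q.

obs 1: x=1 → posterior Dirichlet(7/2, 14/3, 11/4, 2)
obs 2: x=3 → posterior Dirichlet(7/2, 14/3, 11/4, 3)
obs 3: x=0 → posterior Dirichlet(9/2, 14/3, 11/4, 3)
obs 4: x=2 → posterior Dirichlet(9/2, 14/3, 15/4, 3)
obs 5: x=0 → posterior Dirichlet(11/2, 14/3, 15/4, 3)
obs 6: x=0 → posterior Dirichlet(13/2, 14/3, 15/4, 3)
obs 7: x=0 → posterior Dirichlet(15/2, 14/3, 15/4, 3)
obs 8: x=0 → posterior Dirichlet(17/2, 14/3, 15/4, 3)
obs 9: x=2 → posterior Dirichlet(17/2, 14/3, 19/4, 3)
obs 10: x=2 → posterior Dirichlet(17/2, 14/3, 23/4, 3)
obs 11: x=2 → posterior Dirichlet(17/2, 14/3, 27/4, 3)

alpha_1=17/2, alpha_2=14/3, alpha_3=27/4, alpha_4=3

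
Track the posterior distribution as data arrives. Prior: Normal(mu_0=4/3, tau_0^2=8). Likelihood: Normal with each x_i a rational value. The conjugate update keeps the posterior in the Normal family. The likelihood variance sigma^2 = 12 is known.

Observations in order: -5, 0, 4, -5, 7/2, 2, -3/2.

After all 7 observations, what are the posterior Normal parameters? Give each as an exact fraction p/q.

mu_0=0, tau_0^2=24/17

obs 1: x=-5 → posterior Normal(-6/5, 24/5)
obs 2: x=0 → posterior Normal(-6/7, 24/7)
obs 3: x=4 → posterior Normal(2/9, 8/3)
obs 4: x=-5 → posterior Normal(-8/11, 24/11)
obs 5: x=7/2 → posterior Normal(-1/13, 24/13)
obs 6: x=2 → posterior Normal(1/5, 8/5)
obs 7: x=-3/2 → posterior Normal(0, 24/17)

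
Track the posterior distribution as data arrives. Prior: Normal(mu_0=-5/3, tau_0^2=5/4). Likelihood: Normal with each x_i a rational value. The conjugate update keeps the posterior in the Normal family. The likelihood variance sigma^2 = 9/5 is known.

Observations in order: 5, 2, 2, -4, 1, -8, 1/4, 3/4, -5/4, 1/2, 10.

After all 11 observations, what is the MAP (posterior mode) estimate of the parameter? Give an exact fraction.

obs 1: x=5 → posterior Normal(65/61, 45/61)
obs 2: x=2 → posterior Normal(115/86, 45/86)
obs 3: x=2 → posterior Normal(55/37, 15/37)
obs 4: x=-4 → posterior Normal(65/136, 45/136)
obs 5: x=1 → posterior Normal(90/161, 45/161)
obs 6: x=-8 → posterior Normal(-55/93, 15/62)
obs 7: x=1/4 → posterior Normal(-415/844, 45/211)
obs 8: x=3/4 → posterior Normal(-85/236, 45/236)
obs 9: x=-5/4 → posterior Normal(-155/348, 5/29)
obs 10: x=1/2 → posterior Normal(-415/1144, 45/286)
obs 11: x=10 → posterior Normal(585/1244, 45/311)

585/1244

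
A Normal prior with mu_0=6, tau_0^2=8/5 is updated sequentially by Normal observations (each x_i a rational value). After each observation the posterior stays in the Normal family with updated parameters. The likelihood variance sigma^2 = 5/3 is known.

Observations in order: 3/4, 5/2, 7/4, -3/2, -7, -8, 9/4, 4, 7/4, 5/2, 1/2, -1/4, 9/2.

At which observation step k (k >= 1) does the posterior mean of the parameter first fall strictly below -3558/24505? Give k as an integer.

obs 1: x=3/4 → posterior Normal(24/7, 40/49)
obs 2: x=5/2 → posterior Normal(228/73, 40/73)
obs 3: x=7/4 → posterior Normal(270/97, 40/97)
obs 4: x=-3/2 → posterior Normal(234/121, 40/121)
obs 5: x=-7 → posterior Normal(66/145, 8/29)
obs 6: x=-8 → posterior Normal(-126/169, 40/169)
obs 7: x=9/4 → posterior Normal(-72/193, 40/193)
obs 8: x=4 → posterior Normal(24/217, 40/217)
obs 9: x=7/4 → posterior Normal(66/241, 40/241)
obs 10: x=5/2 → posterior Normal(126/265, 8/53)
obs 11: x=1/2 → posterior Normal(138/289, 40/289)
obs 12: x=-1/4 → posterior Normal(132/313, 40/313)
obs 13: x=9/2 → posterior Normal(240/337, 40/337)

k = 6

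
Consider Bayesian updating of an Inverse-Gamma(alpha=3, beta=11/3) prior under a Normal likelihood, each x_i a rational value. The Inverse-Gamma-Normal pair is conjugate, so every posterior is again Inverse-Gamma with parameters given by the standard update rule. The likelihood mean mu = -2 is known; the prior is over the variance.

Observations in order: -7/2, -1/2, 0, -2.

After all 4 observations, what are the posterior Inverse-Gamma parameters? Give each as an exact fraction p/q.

obs 1: x=-7/2 → posterior Inverse-Gamma(7/2, 115/24)
obs 2: x=-1/2 → posterior Inverse-Gamma(4, 71/12)
obs 3: x=0 → posterior Inverse-Gamma(9/2, 95/12)
obs 4: x=-2 → posterior Inverse-Gamma(5, 95/12)

alpha=5, beta=95/12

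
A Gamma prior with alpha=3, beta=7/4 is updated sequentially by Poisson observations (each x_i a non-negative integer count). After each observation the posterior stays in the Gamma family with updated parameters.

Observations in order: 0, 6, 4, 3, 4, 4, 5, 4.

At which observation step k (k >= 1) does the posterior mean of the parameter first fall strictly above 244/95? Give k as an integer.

obs 1: x=0 → posterior Gamma(3, 11/4)
obs 2: x=6 → posterior Gamma(9, 15/4)
obs 3: x=4 → posterior Gamma(13, 19/4)
obs 4: x=3 → posterior Gamma(16, 23/4)
obs 5: x=4 → posterior Gamma(20, 27/4)
obs 6: x=4 → posterior Gamma(24, 31/4)
obs 7: x=5 → posterior Gamma(29, 35/4)
obs 8: x=4 → posterior Gamma(33, 39/4)

k = 3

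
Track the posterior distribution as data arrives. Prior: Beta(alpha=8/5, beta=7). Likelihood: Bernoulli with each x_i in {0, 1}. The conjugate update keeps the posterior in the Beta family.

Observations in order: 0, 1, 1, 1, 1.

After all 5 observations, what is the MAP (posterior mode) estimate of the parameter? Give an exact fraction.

23/58

obs 1: x=0 → posterior Beta(8/5, 8)
obs 2: x=1 → posterior Beta(13/5, 8)
obs 3: x=1 → posterior Beta(18/5, 8)
obs 4: x=1 → posterior Beta(23/5, 8)
obs 5: x=1 → posterior Beta(28/5, 8)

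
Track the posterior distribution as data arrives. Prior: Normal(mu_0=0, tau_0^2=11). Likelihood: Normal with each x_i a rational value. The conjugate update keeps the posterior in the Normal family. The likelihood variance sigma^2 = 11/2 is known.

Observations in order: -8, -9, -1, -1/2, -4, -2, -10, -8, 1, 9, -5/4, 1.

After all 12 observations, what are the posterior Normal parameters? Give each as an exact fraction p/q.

mu_0=-131/50, tau_0^2=11/25

obs 1: x=-8 → posterior Normal(-16/3, 11/3)
obs 2: x=-9 → posterior Normal(-34/5, 11/5)
obs 3: x=-1 → posterior Normal(-36/7, 11/7)
obs 4: x=-1/2 → posterior Normal(-37/9, 11/9)
obs 5: x=-4 → posterior Normal(-45/11, 1)
obs 6: x=-2 → posterior Normal(-49/13, 11/13)
obs 7: x=-10 → posterior Normal(-23/5, 11/15)
obs 8: x=-8 → posterior Normal(-5, 11/17)
obs 9: x=1 → posterior Normal(-83/19, 11/19)
obs 10: x=9 → posterior Normal(-65/21, 11/21)
obs 11: x=-5/4 → posterior Normal(-135/46, 11/23)
obs 12: x=1 → posterior Normal(-131/50, 11/25)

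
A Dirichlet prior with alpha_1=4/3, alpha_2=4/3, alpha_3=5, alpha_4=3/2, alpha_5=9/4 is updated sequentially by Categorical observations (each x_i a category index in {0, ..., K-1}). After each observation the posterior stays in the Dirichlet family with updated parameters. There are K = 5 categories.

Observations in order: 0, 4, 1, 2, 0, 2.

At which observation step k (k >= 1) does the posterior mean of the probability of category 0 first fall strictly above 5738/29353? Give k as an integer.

k = 5

obs 1: x=0 → posterior Dirichlet(7/3, 4/3, 5, 3/2, 9/4)
obs 2: x=4 → posterior Dirichlet(7/3, 4/3, 5, 3/2, 13/4)
obs 3: x=1 → posterior Dirichlet(7/3, 7/3, 5, 3/2, 13/4)
obs 4: x=2 → posterior Dirichlet(7/3, 7/3, 6, 3/2, 13/4)
obs 5: x=0 → posterior Dirichlet(10/3, 7/3, 6, 3/2, 13/4)
obs 6: x=2 → posterior Dirichlet(10/3, 7/3, 7, 3/2, 13/4)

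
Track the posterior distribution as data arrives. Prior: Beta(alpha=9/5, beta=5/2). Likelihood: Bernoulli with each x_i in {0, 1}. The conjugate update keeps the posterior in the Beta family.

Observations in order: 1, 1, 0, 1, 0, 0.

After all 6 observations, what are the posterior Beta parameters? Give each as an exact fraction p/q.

obs 1: x=1 → posterior Beta(14/5, 5/2)
obs 2: x=1 → posterior Beta(19/5, 5/2)
obs 3: x=0 → posterior Beta(19/5, 7/2)
obs 4: x=1 → posterior Beta(24/5, 7/2)
obs 5: x=0 → posterior Beta(24/5, 9/2)
obs 6: x=0 → posterior Beta(24/5, 11/2)

alpha=24/5, beta=11/2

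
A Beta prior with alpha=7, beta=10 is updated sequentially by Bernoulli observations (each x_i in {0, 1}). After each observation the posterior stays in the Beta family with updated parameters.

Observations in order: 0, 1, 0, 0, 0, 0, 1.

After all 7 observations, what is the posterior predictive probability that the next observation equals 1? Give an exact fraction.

obs 1: x=0 → posterior Beta(7, 11)
obs 2: x=1 → posterior Beta(8, 11)
obs 3: x=0 → posterior Beta(8, 12)
obs 4: x=0 → posterior Beta(8, 13)
obs 5: x=0 → posterior Beta(8, 14)
obs 6: x=0 → posterior Beta(8, 15)
obs 7: x=1 → posterior Beta(9, 15)

3/8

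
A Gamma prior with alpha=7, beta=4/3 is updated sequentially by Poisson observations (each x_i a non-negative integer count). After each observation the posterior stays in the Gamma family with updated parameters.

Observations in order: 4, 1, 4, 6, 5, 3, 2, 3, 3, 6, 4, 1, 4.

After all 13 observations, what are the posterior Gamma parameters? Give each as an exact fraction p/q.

alpha=53, beta=43/3

obs 1: x=4 → posterior Gamma(11, 7/3)
obs 2: x=1 → posterior Gamma(12, 10/3)
obs 3: x=4 → posterior Gamma(16, 13/3)
obs 4: x=6 → posterior Gamma(22, 16/3)
obs 5: x=5 → posterior Gamma(27, 19/3)
obs 6: x=3 → posterior Gamma(30, 22/3)
obs 7: x=2 → posterior Gamma(32, 25/3)
obs 8: x=3 → posterior Gamma(35, 28/3)
obs 9: x=3 → posterior Gamma(38, 31/3)
obs 10: x=6 → posterior Gamma(44, 34/3)
obs 11: x=4 → posterior Gamma(48, 37/3)
obs 12: x=1 → posterior Gamma(49, 40/3)
obs 13: x=4 → posterior Gamma(53, 43/3)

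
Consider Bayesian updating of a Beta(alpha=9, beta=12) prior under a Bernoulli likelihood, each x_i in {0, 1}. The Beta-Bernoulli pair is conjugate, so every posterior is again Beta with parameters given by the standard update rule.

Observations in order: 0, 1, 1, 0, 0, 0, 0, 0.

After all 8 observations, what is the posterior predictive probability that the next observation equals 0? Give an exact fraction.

obs 1: x=0 → posterior Beta(9, 13)
obs 2: x=1 → posterior Beta(10, 13)
obs 3: x=1 → posterior Beta(11, 13)
obs 4: x=0 → posterior Beta(11, 14)
obs 5: x=0 → posterior Beta(11, 15)
obs 6: x=0 → posterior Beta(11, 16)
obs 7: x=0 → posterior Beta(11, 17)
obs 8: x=0 → posterior Beta(11, 18)

18/29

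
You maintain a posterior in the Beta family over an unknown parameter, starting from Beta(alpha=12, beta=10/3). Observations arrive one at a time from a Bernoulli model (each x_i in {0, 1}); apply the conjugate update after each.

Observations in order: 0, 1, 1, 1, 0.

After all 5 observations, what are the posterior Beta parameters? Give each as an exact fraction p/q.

alpha=15, beta=16/3

obs 1: x=0 → posterior Beta(12, 13/3)
obs 2: x=1 → posterior Beta(13, 13/3)
obs 3: x=1 → posterior Beta(14, 13/3)
obs 4: x=1 → posterior Beta(15, 13/3)
obs 5: x=0 → posterior Beta(15, 16/3)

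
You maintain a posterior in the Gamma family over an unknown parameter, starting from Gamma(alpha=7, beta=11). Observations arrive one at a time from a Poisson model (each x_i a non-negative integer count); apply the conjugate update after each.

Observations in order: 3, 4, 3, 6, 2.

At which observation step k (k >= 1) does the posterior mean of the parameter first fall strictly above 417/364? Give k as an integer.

obs 1: x=3 → posterior Gamma(10, 12)
obs 2: x=4 → posterior Gamma(14, 13)
obs 3: x=3 → posterior Gamma(17, 14)
obs 4: x=6 → posterior Gamma(23, 15)
obs 5: x=2 → posterior Gamma(25, 16)

k = 3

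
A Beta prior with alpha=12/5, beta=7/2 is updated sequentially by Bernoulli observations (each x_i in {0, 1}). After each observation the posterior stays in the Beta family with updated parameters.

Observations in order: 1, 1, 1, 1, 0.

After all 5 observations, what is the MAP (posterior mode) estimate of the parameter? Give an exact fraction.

obs 1: x=1 → posterior Beta(17/5, 7/2)
obs 2: x=1 → posterior Beta(22/5, 7/2)
obs 3: x=1 → posterior Beta(27/5, 7/2)
obs 4: x=1 → posterior Beta(32/5, 7/2)
obs 5: x=0 → posterior Beta(32/5, 9/2)

54/89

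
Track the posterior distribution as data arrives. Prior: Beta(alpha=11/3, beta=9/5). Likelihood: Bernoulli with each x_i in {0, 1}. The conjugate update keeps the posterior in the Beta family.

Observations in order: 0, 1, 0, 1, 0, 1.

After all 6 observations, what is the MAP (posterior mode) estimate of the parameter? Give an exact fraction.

85/142

obs 1: x=0 → posterior Beta(11/3, 14/5)
obs 2: x=1 → posterior Beta(14/3, 14/5)
obs 3: x=0 → posterior Beta(14/3, 19/5)
obs 4: x=1 → posterior Beta(17/3, 19/5)
obs 5: x=0 → posterior Beta(17/3, 24/5)
obs 6: x=1 → posterior Beta(20/3, 24/5)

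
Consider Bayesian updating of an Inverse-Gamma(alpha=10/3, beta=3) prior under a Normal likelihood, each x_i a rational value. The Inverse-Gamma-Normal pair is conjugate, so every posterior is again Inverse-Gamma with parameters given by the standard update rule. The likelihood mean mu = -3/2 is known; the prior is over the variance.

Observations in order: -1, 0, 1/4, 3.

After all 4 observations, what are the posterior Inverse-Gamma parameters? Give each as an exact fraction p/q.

alpha=16/3, beta=509/32

obs 1: x=-1 → posterior Inverse-Gamma(23/6, 25/8)
obs 2: x=0 → posterior Inverse-Gamma(13/3, 17/4)
obs 3: x=1/4 → posterior Inverse-Gamma(29/6, 185/32)
obs 4: x=3 → posterior Inverse-Gamma(16/3, 509/32)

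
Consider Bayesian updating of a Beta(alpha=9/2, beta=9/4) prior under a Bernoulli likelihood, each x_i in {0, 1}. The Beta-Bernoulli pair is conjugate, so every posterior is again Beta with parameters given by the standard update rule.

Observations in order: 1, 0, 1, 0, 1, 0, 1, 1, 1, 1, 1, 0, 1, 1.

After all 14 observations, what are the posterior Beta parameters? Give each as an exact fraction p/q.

obs 1: x=1 → posterior Beta(11/2, 9/4)
obs 2: x=0 → posterior Beta(11/2, 13/4)
obs 3: x=1 → posterior Beta(13/2, 13/4)
obs 4: x=0 → posterior Beta(13/2, 17/4)
obs 5: x=1 → posterior Beta(15/2, 17/4)
obs 6: x=0 → posterior Beta(15/2, 21/4)
obs 7: x=1 → posterior Beta(17/2, 21/4)
obs 8: x=1 → posterior Beta(19/2, 21/4)
obs 9: x=1 → posterior Beta(21/2, 21/4)
obs 10: x=1 → posterior Beta(23/2, 21/4)
obs 11: x=1 → posterior Beta(25/2, 21/4)
obs 12: x=0 → posterior Beta(25/2, 25/4)
obs 13: x=1 → posterior Beta(27/2, 25/4)
obs 14: x=1 → posterior Beta(29/2, 25/4)

alpha=29/2, beta=25/4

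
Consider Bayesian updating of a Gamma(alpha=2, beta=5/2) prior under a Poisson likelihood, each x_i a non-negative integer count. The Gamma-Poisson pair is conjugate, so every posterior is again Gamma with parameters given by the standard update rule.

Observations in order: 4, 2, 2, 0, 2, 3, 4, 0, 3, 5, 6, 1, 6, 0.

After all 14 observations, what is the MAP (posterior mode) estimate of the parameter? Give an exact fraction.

obs 1: x=4 → posterior Gamma(6, 7/2)
obs 2: x=2 → posterior Gamma(8, 9/2)
obs 3: x=2 → posterior Gamma(10, 11/2)
obs 4: x=0 → posterior Gamma(10, 13/2)
obs 5: x=2 → posterior Gamma(12, 15/2)
obs 6: x=3 → posterior Gamma(15, 17/2)
obs 7: x=4 → posterior Gamma(19, 19/2)
obs 8: x=0 → posterior Gamma(19, 21/2)
obs 9: x=3 → posterior Gamma(22, 23/2)
obs 10: x=5 → posterior Gamma(27, 25/2)
obs 11: x=6 → posterior Gamma(33, 27/2)
obs 12: x=1 → posterior Gamma(34, 29/2)
obs 13: x=6 → posterior Gamma(40, 31/2)
obs 14: x=0 → posterior Gamma(40, 33/2)

26/11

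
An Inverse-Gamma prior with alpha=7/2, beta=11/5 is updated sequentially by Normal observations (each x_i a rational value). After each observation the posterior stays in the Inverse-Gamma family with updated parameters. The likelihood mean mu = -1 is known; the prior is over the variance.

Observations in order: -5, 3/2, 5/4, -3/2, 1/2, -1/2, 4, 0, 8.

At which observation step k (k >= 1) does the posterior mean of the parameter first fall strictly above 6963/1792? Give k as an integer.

k = 3

obs 1: x=-5 → posterior Inverse-Gamma(4, 51/5)
obs 2: x=3/2 → posterior Inverse-Gamma(9/2, 533/40)
obs 3: x=5/4 → posterior Inverse-Gamma(5, 2537/160)
obs 4: x=-3/2 → posterior Inverse-Gamma(11/2, 2557/160)
obs 5: x=1/2 → posterior Inverse-Gamma(6, 2737/160)
obs 6: x=-1/2 → posterior Inverse-Gamma(13/2, 2757/160)
obs 7: x=4 → posterior Inverse-Gamma(7, 4757/160)
obs 8: x=0 → posterior Inverse-Gamma(15/2, 4837/160)
obs 9: x=8 → posterior Inverse-Gamma(8, 11317/160)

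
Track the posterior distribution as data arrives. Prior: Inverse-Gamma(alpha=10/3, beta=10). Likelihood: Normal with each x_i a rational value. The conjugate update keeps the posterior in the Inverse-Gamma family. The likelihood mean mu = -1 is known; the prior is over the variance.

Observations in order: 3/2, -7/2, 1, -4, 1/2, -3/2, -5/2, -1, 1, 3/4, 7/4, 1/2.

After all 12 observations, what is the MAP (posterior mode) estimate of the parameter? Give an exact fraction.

1611/496

obs 1: x=3/2 → posterior Inverse-Gamma(23/6, 105/8)
obs 2: x=-7/2 → posterior Inverse-Gamma(13/3, 65/4)
obs 3: x=1 → posterior Inverse-Gamma(29/6, 73/4)
obs 4: x=-4 → posterior Inverse-Gamma(16/3, 91/4)
obs 5: x=1/2 → posterior Inverse-Gamma(35/6, 191/8)
obs 6: x=-3/2 → posterior Inverse-Gamma(19/3, 24)
obs 7: x=-5/2 → posterior Inverse-Gamma(41/6, 201/8)
obs 8: x=-1 → posterior Inverse-Gamma(22/3, 201/8)
obs 9: x=1 → posterior Inverse-Gamma(47/6, 217/8)
obs 10: x=3/4 → posterior Inverse-Gamma(25/3, 917/32)
obs 11: x=7/4 → posterior Inverse-Gamma(53/6, 519/16)
obs 12: x=1/2 → posterior Inverse-Gamma(28/3, 537/16)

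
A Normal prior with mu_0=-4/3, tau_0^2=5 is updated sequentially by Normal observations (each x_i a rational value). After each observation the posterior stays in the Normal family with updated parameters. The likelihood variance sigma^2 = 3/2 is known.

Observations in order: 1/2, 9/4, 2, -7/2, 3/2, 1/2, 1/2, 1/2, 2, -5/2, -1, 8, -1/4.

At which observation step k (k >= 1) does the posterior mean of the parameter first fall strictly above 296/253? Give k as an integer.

k = 3

obs 1: x=1/2 → posterior Normal(1/13, 15/13)
obs 2: x=9/4 → posterior Normal(47/46, 15/23)
obs 3: x=2 → posterior Normal(29/22, 5/11)
obs 4: x=-7/2 → posterior Normal(17/86, 15/43)
obs 5: x=3/2 → posterior Normal(47/106, 15/53)
obs 6: x=1/2 → posterior Normal(19/42, 5/21)
obs 7: x=1/2 → posterior Normal(67/146, 15/73)
obs 8: x=1/2 → posterior Normal(77/166, 15/83)
obs 9: x=2 → posterior Normal(39/62, 5/31)
obs 10: x=-5/2 → posterior Normal(67/206, 15/103)
obs 11: x=-1 → posterior Normal(47/226, 15/113)
obs 12: x=8 → posterior Normal(69/82, 5/41)
obs 13: x=-1/4 → posterior Normal(101/133, 15/133)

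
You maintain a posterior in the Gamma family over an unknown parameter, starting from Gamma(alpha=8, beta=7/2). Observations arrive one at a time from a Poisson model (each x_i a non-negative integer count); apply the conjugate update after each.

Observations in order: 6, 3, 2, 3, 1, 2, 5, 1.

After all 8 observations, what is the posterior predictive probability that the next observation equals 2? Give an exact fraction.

3244177324037818997528944141197962925906824768/13552527156068805425093160010874271392822265625

obs 1: x=6 → posterior Gamma(14, 9/2)
obs 2: x=3 → posterior Gamma(17, 11/2)
obs 3: x=2 → posterior Gamma(19, 13/2)
obs 4: x=3 → posterior Gamma(22, 15/2)
obs 5: x=1 → posterior Gamma(23, 17/2)
obs 6: x=2 → posterior Gamma(25, 19/2)
obs 7: x=5 → posterior Gamma(30, 21/2)
obs 8: x=1 → posterior Gamma(31, 23/2)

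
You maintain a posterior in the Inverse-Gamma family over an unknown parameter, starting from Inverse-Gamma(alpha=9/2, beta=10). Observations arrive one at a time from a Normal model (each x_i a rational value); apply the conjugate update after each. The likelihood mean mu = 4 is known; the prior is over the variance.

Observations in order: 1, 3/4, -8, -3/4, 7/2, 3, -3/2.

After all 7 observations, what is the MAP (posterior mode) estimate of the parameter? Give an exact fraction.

obs 1: x=1 → posterior Inverse-Gamma(5, 29/2)
obs 2: x=3/4 → posterior Inverse-Gamma(11/2, 633/32)
obs 3: x=-8 → posterior Inverse-Gamma(6, 2937/32)
obs 4: x=-3/4 → posterior Inverse-Gamma(13/2, 1649/16)
obs 5: x=7/2 → posterior Inverse-Gamma(7, 1651/16)
obs 6: x=3 → posterior Inverse-Gamma(15/2, 1659/16)
obs 7: x=-3/2 → posterior Inverse-Gamma(8, 1901/16)

1901/144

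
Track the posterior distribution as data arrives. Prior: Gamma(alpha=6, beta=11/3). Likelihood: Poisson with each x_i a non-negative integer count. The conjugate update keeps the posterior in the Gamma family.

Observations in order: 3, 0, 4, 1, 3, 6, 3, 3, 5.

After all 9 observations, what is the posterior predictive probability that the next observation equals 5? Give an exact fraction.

obs 1: x=3 → posterior Gamma(9, 14/3)
obs 2: x=0 → posterior Gamma(9, 17/3)
obs 3: x=4 → posterior Gamma(13, 20/3)
obs 4: x=1 → posterior Gamma(14, 23/3)
obs 5: x=3 → posterior Gamma(17, 26/3)
obs 6: x=6 → posterior Gamma(23, 29/3)
obs 7: x=3 → posterior Gamma(26, 32/3)
obs 8: x=3 → posterior Gamma(29, 35/3)
obs 9: x=5 → posterior Gamma(34, 38/3)

62936428691171434314327872689847262293988971700249210686275584/791717805254439023624865699561776475898803884688668051353443161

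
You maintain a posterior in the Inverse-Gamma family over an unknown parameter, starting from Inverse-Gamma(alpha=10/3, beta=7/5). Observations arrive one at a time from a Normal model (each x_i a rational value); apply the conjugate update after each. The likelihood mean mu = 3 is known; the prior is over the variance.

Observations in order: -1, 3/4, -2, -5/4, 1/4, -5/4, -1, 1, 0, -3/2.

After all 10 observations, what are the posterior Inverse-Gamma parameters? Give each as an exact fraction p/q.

obs 1: x=-1 → posterior Inverse-Gamma(23/6, 47/5)
obs 2: x=3/4 → posterior Inverse-Gamma(13/3, 1909/160)
obs 3: x=-2 → posterior Inverse-Gamma(29/6, 3909/160)
obs 4: x=-5/4 → posterior Inverse-Gamma(16/3, 2677/80)
obs 5: x=1/4 → posterior Inverse-Gamma(35/6, 5959/160)
obs 6: x=-5/4 → posterior Inverse-Gamma(19/3, 1851/40)
obs 7: x=-1 → posterior Inverse-Gamma(41/6, 2171/40)
obs 8: x=1 → posterior Inverse-Gamma(22/3, 2251/40)
obs 9: x=0 → posterior Inverse-Gamma(47/6, 2431/40)
obs 10: x=-3/2 → posterior Inverse-Gamma(25/3, 709/10)

alpha=25/3, beta=709/10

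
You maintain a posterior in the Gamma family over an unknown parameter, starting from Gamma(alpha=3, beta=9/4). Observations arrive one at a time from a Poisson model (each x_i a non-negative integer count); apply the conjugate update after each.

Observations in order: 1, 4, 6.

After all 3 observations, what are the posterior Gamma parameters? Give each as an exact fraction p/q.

alpha=14, beta=21/4

obs 1: x=1 → posterior Gamma(4, 13/4)
obs 2: x=4 → posterior Gamma(8, 17/4)
obs 3: x=6 → posterior Gamma(14, 21/4)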